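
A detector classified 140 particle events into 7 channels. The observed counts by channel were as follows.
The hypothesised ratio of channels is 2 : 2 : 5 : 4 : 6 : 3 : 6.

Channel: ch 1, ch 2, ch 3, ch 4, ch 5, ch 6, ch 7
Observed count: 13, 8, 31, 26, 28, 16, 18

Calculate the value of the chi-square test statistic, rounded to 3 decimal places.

Ratio total = 28. Expected counts: 140×2/28 = 10, 140×2/28 = 10, 140×5/28 = 25, 140×4/28 = 20, 140×6/28 = 30, 140×3/28 = 15, 140×6/28 = 30.
cat         O        E   (O−E)²/E
ch 1       13       10     0.9000
ch 2        8       10     0.4000
ch 3       31       25     1.4400
ch 4       26       20     1.8000
ch 5       28       30     0.1333
ch 6       16       15     0.0667
ch 7       18       30     4.8000
Sum = 9.540

9.540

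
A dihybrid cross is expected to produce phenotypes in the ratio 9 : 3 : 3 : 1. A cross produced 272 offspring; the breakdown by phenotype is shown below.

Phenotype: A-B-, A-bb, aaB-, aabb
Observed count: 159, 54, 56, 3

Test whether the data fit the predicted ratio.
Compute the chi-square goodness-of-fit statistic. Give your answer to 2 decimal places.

Ratio total = 16. Expected counts: 272×9/16 = 153, 272×3/16 = 51, 272×3/16 = 51, 272×1/16 = 17.
χ² = (159−153)²/153 + (54−51)²/51 + (56−51)²/51 + (3−17)²/17
   = 0.235 + 0.176 + 0.490 + 11.529
Sum = 12.43

12.43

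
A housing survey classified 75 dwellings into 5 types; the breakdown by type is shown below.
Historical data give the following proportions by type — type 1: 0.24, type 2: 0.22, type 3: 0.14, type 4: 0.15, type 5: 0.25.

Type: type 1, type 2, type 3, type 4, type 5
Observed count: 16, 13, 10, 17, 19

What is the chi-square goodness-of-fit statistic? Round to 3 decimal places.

Expected counts E_i = n·p_i: 75×0.24 = 18, 75×0.22 = 16.5, 75×0.14 = 10.5, 75×0.15 = 11.25, 75×0.25 = 18.75.
χ² = (16−18)²/18 + (13−16.5)²/16.5 + (10−10.5)²/10.5 + (17−11.25)²/11.25 + (19−18.75)²/18.75
   = 0.2222 + 0.7424 + 0.0238 + 2.9389 + 0.0033
Sum = 3.931

3.931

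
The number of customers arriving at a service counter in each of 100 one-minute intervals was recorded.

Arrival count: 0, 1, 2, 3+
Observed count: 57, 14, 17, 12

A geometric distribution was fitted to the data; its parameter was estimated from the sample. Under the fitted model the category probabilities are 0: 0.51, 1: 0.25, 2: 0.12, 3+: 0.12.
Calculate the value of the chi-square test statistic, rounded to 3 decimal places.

Expected counts E_i = n·p_i: 100×0.51 = 51, 100×0.25 = 25, 100×0.12 = 12, 100×0.12 = 12.
χ² = (57−51)²/51 + (14−25)²/25 + (17−12)²/12 + (12−12)²/12
   = 0.7059 + 4.8400 + 2.0833 + 0.0000
Sum = 7.629

7.629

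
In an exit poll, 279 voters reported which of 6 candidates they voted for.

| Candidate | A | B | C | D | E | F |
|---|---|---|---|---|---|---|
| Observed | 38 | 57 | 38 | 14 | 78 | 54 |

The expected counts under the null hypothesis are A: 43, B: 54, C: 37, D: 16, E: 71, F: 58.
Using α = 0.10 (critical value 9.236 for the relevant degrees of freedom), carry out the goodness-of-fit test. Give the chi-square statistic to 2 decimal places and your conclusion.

1.99; do not reject

χ² = (38−43)²/43 + (57−54)²/54 + (38−37)²/37 + (14−16)²/16 + (78−71)²/71 + (54−58)²/58
   = 0.581 + 0.167 + 0.027 + 0.250 + 0.690 + 0.276
Sum = 1.99
df = 5. Since 1.99 < 9.236, we do not reject H₀.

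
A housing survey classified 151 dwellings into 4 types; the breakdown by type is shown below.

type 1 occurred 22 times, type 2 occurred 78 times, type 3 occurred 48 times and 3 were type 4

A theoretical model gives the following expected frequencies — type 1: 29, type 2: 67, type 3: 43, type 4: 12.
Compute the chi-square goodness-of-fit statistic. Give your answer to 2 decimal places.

10.83

χ² = (22−29)²/29 + (78−67)²/67 + (48−43)²/43 + (3−12)²/12
   = 1.690 + 1.806 + 0.581 + 6.750
Sum = 10.83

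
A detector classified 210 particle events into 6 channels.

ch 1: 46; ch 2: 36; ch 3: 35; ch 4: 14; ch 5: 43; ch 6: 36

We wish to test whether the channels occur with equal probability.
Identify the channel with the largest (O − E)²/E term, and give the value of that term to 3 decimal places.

Under H₀ each category has probability 1/6, so each expected count is 210/6 = 35.
χ² = (46−35)²/35 + (36−35)²/35 + (35−35)²/35 + (14−35)²/35 + (43−35)²/35 + (36−35)²/35
   = 3.4571 + 0.0286 + 0.0000 + 12.6000 + 1.8286 + 0.0286
The largest term is for ch 4: 12.600.

ch 4, 12.600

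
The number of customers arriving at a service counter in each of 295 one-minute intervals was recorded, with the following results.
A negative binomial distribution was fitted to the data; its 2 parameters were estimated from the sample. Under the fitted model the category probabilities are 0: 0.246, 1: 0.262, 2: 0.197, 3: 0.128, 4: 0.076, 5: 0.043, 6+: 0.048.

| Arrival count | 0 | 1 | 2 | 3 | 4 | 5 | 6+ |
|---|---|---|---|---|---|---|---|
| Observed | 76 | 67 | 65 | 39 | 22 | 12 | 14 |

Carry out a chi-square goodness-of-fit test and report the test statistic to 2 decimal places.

2.44

Expected counts E_i = n·p_i: 295×0.246 = 72.57, 295×0.262 = 77.29, 295×0.197 = 58.115, 295×0.128 = 37.76, 295×0.076 = 22.42, 295×0.043 = 12.685, 295×0.048 = 14.16.
cat         O        E   (O−E)²/E
0          76    72.57      0.162
1          67    77.29      1.370
2          65   58.115      0.816
3          39    37.76      0.041
4          22    22.42      0.008
5          12   12.685      0.037
6+         14    14.16      0.002
Sum = 2.44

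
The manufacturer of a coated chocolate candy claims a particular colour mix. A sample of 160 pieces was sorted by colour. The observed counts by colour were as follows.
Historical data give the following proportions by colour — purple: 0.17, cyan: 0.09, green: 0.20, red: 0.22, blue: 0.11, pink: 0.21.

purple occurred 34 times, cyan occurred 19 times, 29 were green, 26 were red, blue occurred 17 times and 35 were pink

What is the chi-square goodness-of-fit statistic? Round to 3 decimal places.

5.934

Expected counts E_i = n·p_i: 160×0.17 = 27.2, 160×0.09 = 14.4, 160×0.20 = 32, 160×0.22 = 35.2, 160×0.11 = 17.6, 160×0.21 = 33.6.
purple: (34 − 27.2)²/27.2 = 46.24/27.2 = 1.7000
cyan: (19 − 14.4)²/14.4 = 21.16/14.4 = 1.4694
green: (29 − 32)²/32 = 9/32 = 0.2813
red: (26 − 35.2)²/35.2 = 84.64/35.2 = 2.4045
blue: (17 − 17.6)²/17.6 = 0.36/17.6 = 0.0205
pink: (35 − 33.6)²/33.6 = 1.96/33.6 = 0.0583
Sum = 5.934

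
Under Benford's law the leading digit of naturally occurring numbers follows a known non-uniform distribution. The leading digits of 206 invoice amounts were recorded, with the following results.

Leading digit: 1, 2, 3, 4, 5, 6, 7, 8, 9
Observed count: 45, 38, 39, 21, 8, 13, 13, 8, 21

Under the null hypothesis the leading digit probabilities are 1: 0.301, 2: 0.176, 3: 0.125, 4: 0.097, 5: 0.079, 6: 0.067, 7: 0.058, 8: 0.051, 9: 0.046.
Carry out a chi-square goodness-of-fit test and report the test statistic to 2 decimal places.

Expected counts E_i = n·p_i: 206×0.301 = 62.006, 206×0.176 = 36.256, 206×0.125 = 25.75, 206×0.097 = 19.982, 206×0.079 = 16.274, 206×0.067 = 13.802, 206×0.058 = 11.948, 206×0.051 = 10.506, 206×0.046 = 9.476.
cat         O        E   (O−E)²/E
1          45   62.006      4.664
2          38   36.256      0.084
3          39    25.75      6.818
4          21   19.982      0.052
5           8   16.274      4.207
6          13   13.802      0.047
7          13   11.948      0.093
8           8   10.506      0.598
9          21    9.476     14.015
Sum = 30.58

30.58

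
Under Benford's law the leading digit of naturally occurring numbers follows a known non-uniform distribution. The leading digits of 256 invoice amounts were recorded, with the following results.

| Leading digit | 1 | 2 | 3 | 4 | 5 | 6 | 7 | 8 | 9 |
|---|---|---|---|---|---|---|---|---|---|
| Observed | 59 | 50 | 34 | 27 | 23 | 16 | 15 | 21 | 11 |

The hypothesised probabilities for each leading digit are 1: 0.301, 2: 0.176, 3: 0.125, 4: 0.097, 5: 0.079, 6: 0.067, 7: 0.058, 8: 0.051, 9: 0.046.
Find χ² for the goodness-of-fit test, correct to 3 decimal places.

10.432

Expected counts E_i = n·p_i: 256×0.301 = 77.056, 256×0.176 = 45.056, 256×0.125 = 32, 256×0.097 = 24.832, 256×0.079 = 20.224, 256×0.067 = 17.152, 256×0.058 = 14.848, 256×0.051 = 13.056, 256×0.046 = 11.776.
χ² = (59−77.056)²/77.056 + (50−45.056)²/45.056 + (34−32)²/32 + (27−24.832)²/24.832 + (23−20.224)²/20.224 + (16−17.152)²/17.152 + (15−14.848)²/14.848 + (21−13.056)²/13.056 + (11−11.776)²/11.776
   = 4.2309 + 0.5425 + 0.1250 + 0.1893 + 0.3810 + 0.0774 + 0.0016 + 4.8336 + 0.0511
Sum = 10.432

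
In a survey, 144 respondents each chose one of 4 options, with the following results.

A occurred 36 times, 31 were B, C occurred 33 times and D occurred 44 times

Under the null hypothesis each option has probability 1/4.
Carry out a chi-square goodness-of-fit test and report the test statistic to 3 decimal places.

Expected count for each of the 4 categories: 144/4 = 36.
cat         O        E   (O−E)²/E
A          36       36     0.0000
B          31       36     0.6944
C          33       36     0.2500
D          44       36     1.7778
Sum = 2.722

2.722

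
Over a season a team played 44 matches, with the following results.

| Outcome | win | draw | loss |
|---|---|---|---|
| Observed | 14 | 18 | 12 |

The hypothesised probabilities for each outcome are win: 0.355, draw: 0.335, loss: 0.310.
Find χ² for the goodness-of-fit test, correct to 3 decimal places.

Expected counts E_i = n·p_i: 44×0.355 = 15.62, 44×0.335 = 14.74, 44×0.310 = 13.64.
χ² = (14−15.62)²/15.62 + (18−14.74)²/14.74 + (12−13.64)²/13.64
   = 0.1680 + 0.7210 + 0.1972
Sum = 1.086

1.086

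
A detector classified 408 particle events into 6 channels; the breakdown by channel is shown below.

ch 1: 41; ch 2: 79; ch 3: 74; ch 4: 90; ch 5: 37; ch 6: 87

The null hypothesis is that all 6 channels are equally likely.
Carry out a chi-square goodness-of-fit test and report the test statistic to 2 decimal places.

Expected count for each of the 6 categories: 408/6 = 68.
χ² = (41−68)²/68 + (79−68)²/68 + (74−68)²/68 + (90−68)²/68 + (37−68)²/68 + (87−68)²/68
   = 10.721 + 1.779 + 0.529 + 7.118 + 14.132 + 5.309
Sum = 39.59

39.59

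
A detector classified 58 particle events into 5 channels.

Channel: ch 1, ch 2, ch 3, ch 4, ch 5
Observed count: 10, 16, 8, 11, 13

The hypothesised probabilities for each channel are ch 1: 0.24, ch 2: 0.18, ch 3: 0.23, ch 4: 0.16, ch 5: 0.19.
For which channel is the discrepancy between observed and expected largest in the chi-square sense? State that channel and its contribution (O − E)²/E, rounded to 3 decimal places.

ch 2, 2.961

Expected counts E_i = n·p_i: 58×0.24 = 13.92, 58×0.18 = 10.44, 58×0.23 = 13.34, 58×0.16 = 9.28, 58×0.19 = 11.02.
ch 1: (10 − 13.92)²/13.92 = 15.3664/13.92 = 1.1039
ch 2: (16 − 10.44)²/10.44 = 30.9136/10.44 = 2.9611
ch 3: (8 − 13.34)²/13.34 = 28.5156/13.34 = 2.1376
ch 4: (11 − 9.28)²/9.28 = 2.9584/9.28 = 0.3188
ch 5: (13 − 11.02)²/11.02 = 3.9204/11.02 = 0.3558
The largest term is for ch 2: 2.961.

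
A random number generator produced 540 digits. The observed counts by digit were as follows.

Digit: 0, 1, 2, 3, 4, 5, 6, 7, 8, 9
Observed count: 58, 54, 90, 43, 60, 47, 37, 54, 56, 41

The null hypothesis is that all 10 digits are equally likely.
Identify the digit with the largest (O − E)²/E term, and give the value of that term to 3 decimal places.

Under H₀ each category has probability 1/10, so each expected count is 540/10 = 54.
0: (58 − 54)²/54 = 16/54 = 0.2963
1: (54 − 54)²/54 = 0/54 = 0.0000
2: (90 − 54)²/54 = 1296/54 = 24.0000
3: (43 − 54)²/54 = 121/54 = 2.2407
4: (60 − 54)²/54 = 36/54 = 0.6667
5: (47 − 54)²/54 = 49/54 = 0.9074
6: (37 − 54)²/54 = 289/54 = 5.3519
7: (54 − 54)²/54 = 0/54 = 0.0000
8: (56 − 54)²/54 = 4/54 = 0.0741
9: (41 − 54)²/54 = 169/54 = 3.1296
The largest term is for 2: 24.000.

2, 24.000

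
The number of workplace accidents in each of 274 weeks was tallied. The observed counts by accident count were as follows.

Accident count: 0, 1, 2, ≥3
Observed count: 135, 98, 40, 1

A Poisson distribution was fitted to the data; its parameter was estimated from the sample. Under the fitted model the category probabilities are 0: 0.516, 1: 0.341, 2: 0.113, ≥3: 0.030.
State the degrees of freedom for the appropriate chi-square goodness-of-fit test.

2

There are k = 4 categories and 1 parameter estimated from the data, so df = 4 − 1 − 1 = 2.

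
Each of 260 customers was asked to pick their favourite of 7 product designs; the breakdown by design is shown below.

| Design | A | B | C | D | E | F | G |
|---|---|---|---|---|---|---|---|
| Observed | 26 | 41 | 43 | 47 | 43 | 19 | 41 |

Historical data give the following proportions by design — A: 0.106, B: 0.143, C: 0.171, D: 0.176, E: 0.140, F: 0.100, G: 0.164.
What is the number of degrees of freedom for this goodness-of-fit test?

6

There are k = 7 categories and no parameters were estimated from the data, so df = 7 − 1 = 6.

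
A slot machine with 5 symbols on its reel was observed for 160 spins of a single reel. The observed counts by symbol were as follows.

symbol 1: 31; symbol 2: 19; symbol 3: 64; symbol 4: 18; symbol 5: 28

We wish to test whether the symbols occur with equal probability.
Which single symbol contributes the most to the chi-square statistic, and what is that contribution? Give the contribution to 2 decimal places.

symbol 3, 32.00

Expected count for each of the 5 categories: 160/5 = 32.
symbol 1: (31 − 32)²/32 = 1/32 = 0.031
symbol 2: (19 − 32)²/32 = 169/32 = 5.281
symbol 3: (64 − 32)²/32 = 1024/32 = 32.000
symbol 4: (18 − 32)²/32 = 196/32 = 6.125
symbol 5: (28 − 32)²/32 = 16/32 = 0.500
The largest term is for symbol 3: 32.00.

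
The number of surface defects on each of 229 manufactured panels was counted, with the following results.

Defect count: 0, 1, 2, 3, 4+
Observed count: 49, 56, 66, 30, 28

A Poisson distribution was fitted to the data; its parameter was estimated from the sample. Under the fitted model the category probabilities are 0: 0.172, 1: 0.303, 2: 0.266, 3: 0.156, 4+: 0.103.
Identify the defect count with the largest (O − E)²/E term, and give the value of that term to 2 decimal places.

Expected counts E_i = n·p_i: 229×0.172 = 39.388, 229×0.303 = 69.387, 229×0.266 = 60.914, 229×0.156 = 35.724, 229×0.103 = 23.587.
cat         O        E   (O−E)²/E
0          49   39.388      2.346
1          56   69.387      2.583
2          66   60.914      0.425
3          30   35.724      0.917
4+         28   23.587      0.826
The largest term is for 1: 2.58.

1, 2.58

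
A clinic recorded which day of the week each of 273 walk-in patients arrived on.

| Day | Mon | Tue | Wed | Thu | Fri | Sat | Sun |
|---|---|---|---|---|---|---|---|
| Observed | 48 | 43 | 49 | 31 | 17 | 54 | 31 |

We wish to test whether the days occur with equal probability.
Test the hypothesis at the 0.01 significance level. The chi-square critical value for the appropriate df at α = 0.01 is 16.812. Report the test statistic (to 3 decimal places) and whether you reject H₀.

26.513; reject

Under H₀ each category has probability 1/7, so each expected count is 273/7 = 39.
Mon: (48 − 39)²/39 = 81/39 = 2.0769
Tue: (43 − 39)²/39 = 16/39 = 0.4103
Wed: (49 − 39)²/39 = 100/39 = 2.5641
Thu: (31 − 39)²/39 = 64/39 = 1.6410
Fri: (17 − 39)²/39 = 484/39 = 12.4103
Sat: (54 − 39)²/39 = 225/39 = 5.7692
Sun: (31 − 39)²/39 = 64/39 = 1.6410
Sum = 26.513
df = 6. Since 26.513 > 16.812, we reject H₀.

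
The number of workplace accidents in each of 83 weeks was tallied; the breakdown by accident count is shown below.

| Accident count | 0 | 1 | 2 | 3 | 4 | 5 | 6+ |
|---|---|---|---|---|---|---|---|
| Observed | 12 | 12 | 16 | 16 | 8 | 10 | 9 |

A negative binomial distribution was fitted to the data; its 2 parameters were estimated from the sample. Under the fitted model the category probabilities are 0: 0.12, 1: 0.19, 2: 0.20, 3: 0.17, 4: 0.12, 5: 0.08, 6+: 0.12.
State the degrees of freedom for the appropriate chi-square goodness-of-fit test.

4

There are k = 7 categories and 2 parameters estimated from the data, so df = 7 − 1 − 2 = 4.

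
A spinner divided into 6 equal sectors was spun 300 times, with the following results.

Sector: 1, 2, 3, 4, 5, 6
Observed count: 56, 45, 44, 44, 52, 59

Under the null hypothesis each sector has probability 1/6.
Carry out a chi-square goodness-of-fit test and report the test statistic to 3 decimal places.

4.360

Expected count for each of the 6 categories: 300/6 = 50.
cat         O        E   (O−E)²/E
1          56       50     0.7200
2          45       50     0.5000
3          44       50     0.7200
4          44       50     0.7200
5          52       50     0.0800
6          59       50     1.6200
Sum = 4.360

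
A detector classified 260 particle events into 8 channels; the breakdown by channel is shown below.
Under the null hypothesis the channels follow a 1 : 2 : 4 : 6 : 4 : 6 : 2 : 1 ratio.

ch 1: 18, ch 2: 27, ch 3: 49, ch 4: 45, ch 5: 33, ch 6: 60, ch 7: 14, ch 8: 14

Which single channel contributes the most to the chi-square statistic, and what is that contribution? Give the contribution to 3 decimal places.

ch 1, 6.400

Ratio total = 26. Expected counts: 260×1/26 = 10, 260×2/26 = 20, 260×4/26 = 40, 260×6/26 = 60, 260×4/26 = 40, 260×6/26 = 60, 260×2/26 = 20, 260×1/26 = 10.
cat         O        E   (O−E)²/E
ch 1       18       10     6.4000
ch 2       27       20     2.4500
ch 3       49       40     2.0250
ch 4       45       60     3.7500
ch 5       33       40     1.2250
ch 6       60       60     0.0000
ch 7       14       20     1.8000
ch 8       14       10     1.6000
The largest term is for ch 1: 6.400.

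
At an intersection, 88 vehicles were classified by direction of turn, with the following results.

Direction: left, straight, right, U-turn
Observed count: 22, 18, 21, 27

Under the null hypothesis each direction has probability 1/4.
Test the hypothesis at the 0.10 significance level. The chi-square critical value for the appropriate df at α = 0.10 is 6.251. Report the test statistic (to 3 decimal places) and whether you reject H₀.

Expected count for each of the 4 categories: 88/4 = 22.
χ² = (22−22)²/22 + (18−22)²/22 + (21−22)²/22 + (27−22)²/22
   = 0.0000 + 0.7273 + 0.0455 + 1.1364
Sum = 1.909
df = 3. Since 1.909 < 6.251, we do not reject H₀.

1.909; do not reject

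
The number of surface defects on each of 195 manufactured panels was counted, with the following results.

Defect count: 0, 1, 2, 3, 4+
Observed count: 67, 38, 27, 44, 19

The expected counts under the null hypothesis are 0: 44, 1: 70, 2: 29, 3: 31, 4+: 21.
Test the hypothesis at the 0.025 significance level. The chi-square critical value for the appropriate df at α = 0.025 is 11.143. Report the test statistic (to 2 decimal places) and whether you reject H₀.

χ² = (67−44)²/44 + (38−70)²/70 + (27−29)²/29 + (44−31)²/31 + (19−21)²/21
   = 12.023 + 14.629 + 0.138 + 5.452 + 0.190
Sum = 32.43
df = 4. Since 32.43 > 11.143, we reject H₀.

32.43; reject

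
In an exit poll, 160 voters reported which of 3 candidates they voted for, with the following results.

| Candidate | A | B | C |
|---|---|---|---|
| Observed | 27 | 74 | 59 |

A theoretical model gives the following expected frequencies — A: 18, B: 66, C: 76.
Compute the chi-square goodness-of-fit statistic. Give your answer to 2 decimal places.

9.27

χ² = (27−18)²/18 + (74−66)²/66 + (59−76)²/76
   = 4.500 + 0.970 + 3.803
Sum = 9.27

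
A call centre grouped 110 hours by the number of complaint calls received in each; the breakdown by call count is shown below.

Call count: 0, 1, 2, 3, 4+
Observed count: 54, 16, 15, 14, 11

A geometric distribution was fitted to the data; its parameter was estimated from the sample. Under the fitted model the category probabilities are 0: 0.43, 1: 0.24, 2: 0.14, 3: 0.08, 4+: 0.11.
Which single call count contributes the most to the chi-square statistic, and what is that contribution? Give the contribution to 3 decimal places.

Expected counts E_i = n·p_i: 110×0.43 = 47.3, 110×0.24 = 26.4, 110×0.14 = 15.4, 110×0.08 = 8.8, 110×0.11 = 12.1.
χ² = (54−47.3)²/47.3 + (16−26.4)²/26.4 + (15−15.4)²/15.4 + (14−8.8)²/8.8 + (11−12.1)²/12.1
   = 0.9490 + 4.0970 + 0.0104 + 3.0727 + 0.1000
The largest term is for 1: 4.097.

1, 4.097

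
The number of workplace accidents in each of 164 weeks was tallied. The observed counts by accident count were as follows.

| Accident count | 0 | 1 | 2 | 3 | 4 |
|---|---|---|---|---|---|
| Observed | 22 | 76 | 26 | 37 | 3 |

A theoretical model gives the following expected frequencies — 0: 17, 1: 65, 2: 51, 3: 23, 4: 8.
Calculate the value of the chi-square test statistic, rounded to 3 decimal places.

27.234

0: (22 − 17)²/17 = 25/17 = 1.4706
1: (76 − 65)²/65 = 121/65 = 1.8615
2: (26 − 51)²/51 = 625/51 = 12.2549
3: (37 − 23)²/23 = 196/23 = 8.5217
4: (3 − 8)²/8 = 25/8 = 3.1250
Sum = 27.234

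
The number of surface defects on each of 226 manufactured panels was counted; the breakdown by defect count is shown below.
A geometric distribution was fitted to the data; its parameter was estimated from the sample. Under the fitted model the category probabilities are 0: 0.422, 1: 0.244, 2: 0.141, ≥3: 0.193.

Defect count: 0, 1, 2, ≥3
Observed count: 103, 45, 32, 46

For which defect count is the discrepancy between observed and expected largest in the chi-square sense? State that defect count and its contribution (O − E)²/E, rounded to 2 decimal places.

Expected counts E_i = n·p_i: 226×0.422 = 95.372, 226×0.244 = 55.144, 226×0.141 = 31.866, 226×0.193 = 43.618.
χ² = (103−95.372)²/95.372 + (45−55.144)²/55.144 + (32−31.866)²/31.866 + (46−43.618)²/43.618
   = 0.610 + 1.866 + 0.001 + 0.130
The largest term is for 1: 1.87.

1, 1.87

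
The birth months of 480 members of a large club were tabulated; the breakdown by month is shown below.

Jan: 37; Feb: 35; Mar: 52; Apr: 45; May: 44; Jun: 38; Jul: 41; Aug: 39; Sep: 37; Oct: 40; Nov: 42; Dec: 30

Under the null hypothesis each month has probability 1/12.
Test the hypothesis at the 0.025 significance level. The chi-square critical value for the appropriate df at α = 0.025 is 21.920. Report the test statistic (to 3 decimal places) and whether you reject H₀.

Under H₀ each category has probability 1/12, so each expected count is 480/12 = 40.
Jan: (37 − 40)²/40 = 9/40 = 0.2250
Feb: (35 − 40)²/40 = 25/40 = 0.6250
Mar: (52 − 40)²/40 = 144/40 = 3.6000
Apr: (45 − 40)²/40 = 25/40 = 0.6250
May: (44 − 40)²/40 = 16/40 = 0.4000
Jun: (38 − 40)²/40 = 4/40 = 0.1000
Jul: (41 − 40)²/40 = 1/40 = 0.0250
Aug: (39 − 40)²/40 = 1/40 = 0.0250
Sep: (37 − 40)²/40 = 9/40 = 0.2250
Oct: (40 − 40)²/40 = 0/40 = 0.0000
Nov: (42 − 40)²/40 = 4/40 = 0.1000
Dec: (30 − 40)²/40 = 100/40 = 2.5000
Sum = 8.450
df = 11. Since 8.450 < 21.920, we do not reject H₀.

8.450; do not reject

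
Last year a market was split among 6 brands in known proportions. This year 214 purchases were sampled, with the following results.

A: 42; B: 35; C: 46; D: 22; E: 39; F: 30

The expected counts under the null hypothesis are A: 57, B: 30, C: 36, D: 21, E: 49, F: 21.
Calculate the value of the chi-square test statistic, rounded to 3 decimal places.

13.504

A: (42 − 57)²/57 = 225/57 = 3.9474
B: (35 − 30)²/30 = 25/30 = 0.8333
C: (46 − 36)²/36 = 100/36 = 2.7778
D: (22 − 21)²/21 = 1/21 = 0.0476
E: (39 − 49)²/49 = 100/49 = 2.0408
F: (30 − 21)²/21 = 81/21 = 3.8571
Sum = 13.504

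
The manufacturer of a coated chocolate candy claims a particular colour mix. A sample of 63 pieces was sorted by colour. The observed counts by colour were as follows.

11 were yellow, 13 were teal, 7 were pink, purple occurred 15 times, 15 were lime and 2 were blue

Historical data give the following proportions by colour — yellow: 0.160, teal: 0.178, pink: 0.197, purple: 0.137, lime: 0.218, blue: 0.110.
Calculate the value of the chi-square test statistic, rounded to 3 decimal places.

Expected counts E_i = n·p_i: 63×0.160 = 10.08, 63×0.178 = 11.214, 63×0.197 = 12.411, 63×0.137 = 8.631, 63×0.218 = 13.734, 63×0.110 = 6.93.
cat         O        E   (O−E)²/E
yellow     11    10.08     0.0840
teal       13   11.214     0.2844
pink        7   12.411     2.3591
purple     15    8.631     4.6998
lime       15   13.734     0.1167
blue        2     6.93     3.5072
Sum = 11.051

11.051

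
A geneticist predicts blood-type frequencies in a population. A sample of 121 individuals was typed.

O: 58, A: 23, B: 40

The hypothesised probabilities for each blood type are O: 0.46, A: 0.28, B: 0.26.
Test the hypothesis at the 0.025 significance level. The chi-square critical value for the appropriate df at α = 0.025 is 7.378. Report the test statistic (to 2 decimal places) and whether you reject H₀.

5.91; do not reject

Expected counts E_i = n·p_i: 121×0.46 = 55.66, 121×0.28 = 33.88, 121×0.26 = 31.46.
cat         O        E   (O−E)²/E
O          58    55.66      0.098
A          23    33.88      3.494
B          40    31.46      2.318
Sum = 5.91
df = 2. Since 5.91 < 7.378, we do not reject H₀.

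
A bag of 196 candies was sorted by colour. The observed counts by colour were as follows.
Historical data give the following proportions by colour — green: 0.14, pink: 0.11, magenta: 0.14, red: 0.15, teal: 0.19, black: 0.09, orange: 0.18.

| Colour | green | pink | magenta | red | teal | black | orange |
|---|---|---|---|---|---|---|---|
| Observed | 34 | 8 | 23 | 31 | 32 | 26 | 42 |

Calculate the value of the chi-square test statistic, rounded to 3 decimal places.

Expected counts E_i = n·p_i: 196×0.14 = 27.44, 196×0.11 = 21.56, 196×0.14 = 27.44, 196×0.15 = 29.4, 196×0.19 = 37.24, 196×0.09 = 17.64, 196×0.18 = 35.28.
cat          O        E   (O−E)²/E
green       34    27.44     1.5683
pink         8    21.56     8.5285
magenta     23    27.44     0.7184
red         31     29.4     0.0871
teal        32    37.24     0.7373
black       26    17.64     3.9620
orange      42    35.28     1.2800
Sum = 16.882

16.882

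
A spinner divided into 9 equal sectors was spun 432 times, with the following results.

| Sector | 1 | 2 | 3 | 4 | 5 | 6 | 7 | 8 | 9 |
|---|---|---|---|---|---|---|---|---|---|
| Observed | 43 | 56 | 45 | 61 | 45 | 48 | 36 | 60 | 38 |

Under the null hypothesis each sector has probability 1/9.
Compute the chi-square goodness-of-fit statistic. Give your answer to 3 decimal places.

Under H₀ each category has probability 1/9, so each expected count is 432/9 = 48.
1: (43 − 48)²/48 = 25/48 = 0.5208
2: (56 − 48)²/48 = 64/48 = 1.3333
3: (45 − 48)²/48 = 9/48 = 0.1875
4: (61 − 48)²/48 = 169/48 = 3.5208
5: (45 − 48)²/48 = 9/48 = 0.1875
6: (48 − 48)²/48 = 0/48 = 0.0000
7: (36 − 48)²/48 = 144/48 = 3.0000
8: (60 − 48)²/48 = 144/48 = 3.0000
9: (38 − 48)²/48 = 100/48 = 2.0833
Sum = 13.833

13.833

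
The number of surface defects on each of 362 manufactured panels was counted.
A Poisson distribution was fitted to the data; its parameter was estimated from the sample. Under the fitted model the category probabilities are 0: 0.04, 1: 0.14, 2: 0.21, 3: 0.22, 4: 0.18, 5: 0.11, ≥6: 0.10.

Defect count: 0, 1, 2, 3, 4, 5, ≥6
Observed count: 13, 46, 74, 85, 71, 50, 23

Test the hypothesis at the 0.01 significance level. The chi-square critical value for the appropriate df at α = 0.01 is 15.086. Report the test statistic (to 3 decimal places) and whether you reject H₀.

Expected counts E_i = n·p_i: 362×0.04 = 14.48, 362×0.14 = 50.68, 362×0.21 = 76.02, 362×0.22 = 79.64, 362×0.18 = 65.16, 362×0.11 = 39.82, 362×0.10 = 36.2.
χ² = (13−14.48)²/14.48 + (46−50.68)²/50.68 + (74−76.02)²/76.02 + (85−79.64)²/79.64 + (71−65.16)²/65.16 + (50−39.82)²/39.82 + (23−36.2)²/36.2
   = 0.1513 + 0.4322 + 0.0537 + 0.3607 + 0.5234 + 2.6025 + 4.8133
Sum = 8.937
df = 5. Since 8.937 < 15.086, we do not reject H₀.

8.937; do not reject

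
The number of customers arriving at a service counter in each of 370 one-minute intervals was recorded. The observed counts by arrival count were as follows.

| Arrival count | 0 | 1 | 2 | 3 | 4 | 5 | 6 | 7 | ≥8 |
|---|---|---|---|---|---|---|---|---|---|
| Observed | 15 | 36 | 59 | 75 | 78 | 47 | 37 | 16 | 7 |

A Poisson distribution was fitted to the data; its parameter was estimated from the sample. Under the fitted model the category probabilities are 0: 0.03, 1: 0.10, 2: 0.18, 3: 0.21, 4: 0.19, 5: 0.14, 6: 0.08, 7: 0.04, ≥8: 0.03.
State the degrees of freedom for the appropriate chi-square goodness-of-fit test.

There are k = 9 categories and 1 parameter estimated from the data, so df = 9 − 1 − 1 = 7.

7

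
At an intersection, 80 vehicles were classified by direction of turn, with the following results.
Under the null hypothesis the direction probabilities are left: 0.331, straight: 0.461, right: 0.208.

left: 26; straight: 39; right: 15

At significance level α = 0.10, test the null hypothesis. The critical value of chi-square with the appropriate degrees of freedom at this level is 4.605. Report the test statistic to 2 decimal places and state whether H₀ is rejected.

0.29; do not reject

Expected counts E_i = n·p_i: 80×0.331 = 26.48, 80×0.461 = 36.88, 80×0.208 = 16.64.
cat           O        E   (O−E)²/E
left         26    26.48      0.009
straight     39    36.88      0.122
right        15    16.64      0.162
Sum = 0.29
df = 2. Since 0.29 < 4.605, we do not reject H₀.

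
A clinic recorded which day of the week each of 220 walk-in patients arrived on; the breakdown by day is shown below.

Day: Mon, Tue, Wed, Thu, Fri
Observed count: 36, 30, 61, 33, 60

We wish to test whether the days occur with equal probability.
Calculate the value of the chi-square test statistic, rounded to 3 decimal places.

21.045

Expected count for each of the 5 categories: 220/5 = 44.
cat         O        E   (O−E)²/E
Mon        36       44     1.4545
Tue        30       44     4.4545
Wed        61       44     6.5682
Thu        33       44     2.7500
Fri        60       44     5.8182
Sum = 21.045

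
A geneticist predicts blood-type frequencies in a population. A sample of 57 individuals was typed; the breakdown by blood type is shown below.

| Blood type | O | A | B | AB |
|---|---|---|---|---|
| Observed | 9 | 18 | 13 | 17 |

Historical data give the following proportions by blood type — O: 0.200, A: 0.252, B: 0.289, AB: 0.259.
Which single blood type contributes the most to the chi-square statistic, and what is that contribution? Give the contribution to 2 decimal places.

Expected counts E_i = n·p_i: 57×0.200 = 11.4, 57×0.252 = 14.364, 57×0.289 = 16.473, 57×0.259 = 14.763.
cat         O        E   (O−E)²/E
O           9     11.4      0.505
A          18   14.364      0.920
B          13   16.473      0.732
AB         17   14.763      0.339
The largest term is for A: 0.92.

A, 0.92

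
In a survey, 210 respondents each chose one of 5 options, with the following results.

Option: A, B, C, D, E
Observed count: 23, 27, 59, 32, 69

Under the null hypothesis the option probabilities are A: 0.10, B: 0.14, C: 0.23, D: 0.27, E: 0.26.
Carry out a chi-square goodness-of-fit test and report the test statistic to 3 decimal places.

17.315

Expected counts E_i = n·p_i: 210×0.10 = 21, 210×0.14 = 29.4, 210×0.23 = 48.3, 210×0.27 = 56.7, 210×0.26 = 54.6.
A: (23 − 21)²/21 = 4/21 = 0.1905
B: (27 − 29.4)²/29.4 = 5.76/29.4 = 0.1959
C: (59 − 48.3)²/48.3 = 114.49/48.3 = 2.3704
D: (32 − 56.7)²/56.7 = 610.09/56.7 = 10.7600
E: (69 − 54.6)²/54.6 = 207.36/54.6 = 3.7978
Sum = 17.315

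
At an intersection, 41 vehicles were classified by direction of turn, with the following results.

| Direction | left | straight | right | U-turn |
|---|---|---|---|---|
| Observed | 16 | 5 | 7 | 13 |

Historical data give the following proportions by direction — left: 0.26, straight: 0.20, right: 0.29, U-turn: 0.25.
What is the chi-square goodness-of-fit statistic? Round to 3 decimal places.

6.673

Expected counts E_i = n·p_i: 41×0.26 = 10.66, 41×0.20 = 8.2, 41×0.29 = 11.89, 41×0.25 = 10.25.
cat           O        E   (O−E)²/E
left         16    10.66     2.6750
straight      5      8.2     1.2488
right         7    11.89     2.0111
U-turn       13    10.25     0.7378
Sum = 6.673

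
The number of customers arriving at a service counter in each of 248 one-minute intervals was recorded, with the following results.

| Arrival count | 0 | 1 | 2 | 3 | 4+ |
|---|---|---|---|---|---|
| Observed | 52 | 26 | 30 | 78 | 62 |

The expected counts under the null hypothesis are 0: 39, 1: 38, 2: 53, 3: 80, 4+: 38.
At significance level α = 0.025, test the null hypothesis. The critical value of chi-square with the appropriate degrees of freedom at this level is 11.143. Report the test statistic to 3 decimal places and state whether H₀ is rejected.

cat         O        E   (O−E)²/E
0          52       39     4.3333
1          26       38     3.7895
2          30       53     9.9811
3          78       80     0.0500
4+         62       38    15.1579
Sum = 33.312
df = 4. Since 33.312 > 11.143, we reject H₀.

33.312; reject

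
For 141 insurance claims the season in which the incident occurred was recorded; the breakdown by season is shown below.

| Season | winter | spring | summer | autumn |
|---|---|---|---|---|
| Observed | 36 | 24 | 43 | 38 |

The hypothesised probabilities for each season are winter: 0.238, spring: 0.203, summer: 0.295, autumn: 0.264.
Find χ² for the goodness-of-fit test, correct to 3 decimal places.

Expected counts E_i = n·p_i: 141×0.238 = 33.558, 141×0.203 = 28.623, 141×0.295 = 41.595, 141×0.264 = 37.224.
χ² = (36−33.558)²/33.558 + (24−28.623)²/28.623 + (43−41.595)²/41.595 + (38−37.224)²/37.224
   = 0.1777 + 0.7467 + 0.0475 + 0.0162
Sum = 0.988

0.988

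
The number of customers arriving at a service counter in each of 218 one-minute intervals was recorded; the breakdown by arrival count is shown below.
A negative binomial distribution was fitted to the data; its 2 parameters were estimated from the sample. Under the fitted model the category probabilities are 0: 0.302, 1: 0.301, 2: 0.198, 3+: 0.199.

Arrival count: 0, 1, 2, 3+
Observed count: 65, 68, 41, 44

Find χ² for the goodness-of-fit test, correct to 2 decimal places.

Expected counts E_i = n·p_i: 218×0.302 = 65.836, 218×0.301 = 65.618, 218×0.198 = 43.164, 218×0.199 = 43.382.
0: (65 − 65.836)²/65.836 = 0.698896/65.836 = 0.011
1: (68 − 65.618)²/65.618 = 5.673924/65.618 = 0.086
2: (41 − 43.164)²/43.164 = 4.682896/43.164 = 0.108
3+: (44 − 43.382)²/43.382 = 0.381924/43.382 = 0.009
Sum = 0.21

0.21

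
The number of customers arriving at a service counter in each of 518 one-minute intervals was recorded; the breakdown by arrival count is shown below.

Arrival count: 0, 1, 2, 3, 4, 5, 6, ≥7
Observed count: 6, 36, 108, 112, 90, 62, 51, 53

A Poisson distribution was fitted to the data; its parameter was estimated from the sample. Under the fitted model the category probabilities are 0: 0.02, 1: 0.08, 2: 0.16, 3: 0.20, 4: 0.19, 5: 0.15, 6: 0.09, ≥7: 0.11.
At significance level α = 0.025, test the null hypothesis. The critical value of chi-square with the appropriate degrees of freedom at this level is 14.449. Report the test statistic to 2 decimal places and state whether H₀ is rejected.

Expected counts E_i = n·p_i: 518×0.02 = 10.36, 518×0.08 = 41.44, 518×0.16 = 82.88, 518×0.20 = 103.6, 518×0.19 = 98.42, 518×0.15 = 77.7, 518×0.09 = 46.62, 518×0.11 = 56.98.
cat         O        E   (O−E)²/E
0           6    10.36      1.835
1          36    41.44      0.714
2         108    82.88      7.614
3         112    103.6      0.681
4          90    98.42      0.720
5          62     77.7      3.172
6          51    46.62      0.412
≥7         53    56.98      0.278
Sum = 15.43
df = 6. Since 15.43 > 14.449, we reject H₀.

15.43; reject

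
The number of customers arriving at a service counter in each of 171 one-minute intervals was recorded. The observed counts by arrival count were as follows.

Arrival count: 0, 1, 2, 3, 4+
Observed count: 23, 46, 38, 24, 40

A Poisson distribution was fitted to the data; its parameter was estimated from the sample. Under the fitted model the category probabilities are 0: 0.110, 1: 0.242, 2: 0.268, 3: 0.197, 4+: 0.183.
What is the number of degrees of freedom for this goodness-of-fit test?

There are k = 5 categories and 1 parameter estimated from the data, so df = 5 − 1 − 1 = 3.

3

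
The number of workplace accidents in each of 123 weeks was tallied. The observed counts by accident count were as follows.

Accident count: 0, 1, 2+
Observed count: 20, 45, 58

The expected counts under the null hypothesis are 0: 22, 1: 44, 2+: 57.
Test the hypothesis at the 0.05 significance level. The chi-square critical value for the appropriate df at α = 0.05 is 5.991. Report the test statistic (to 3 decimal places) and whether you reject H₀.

0.222; do not reject

cat         O        E   (O−E)²/E
0          20       22     0.1818
1          45       44     0.0227
2+         58       57     0.0175
Sum = 0.222
df = 2. Since 0.222 < 5.991, we do not reject H₀.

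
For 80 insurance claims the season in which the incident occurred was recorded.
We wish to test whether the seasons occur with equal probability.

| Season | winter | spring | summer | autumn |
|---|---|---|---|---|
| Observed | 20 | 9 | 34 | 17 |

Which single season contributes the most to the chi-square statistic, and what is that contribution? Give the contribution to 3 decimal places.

Expected count for each of the 4 categories: 80/4 = 20.
χ² = (20−20)²/20 + (9−20)²/20 + (34−20)²/20 + (17−20)²/20
   = 0.0000 + 6.0500 + 9.8000 + 0.4500
The largest term is for summer: 9.800.

summer, 9.800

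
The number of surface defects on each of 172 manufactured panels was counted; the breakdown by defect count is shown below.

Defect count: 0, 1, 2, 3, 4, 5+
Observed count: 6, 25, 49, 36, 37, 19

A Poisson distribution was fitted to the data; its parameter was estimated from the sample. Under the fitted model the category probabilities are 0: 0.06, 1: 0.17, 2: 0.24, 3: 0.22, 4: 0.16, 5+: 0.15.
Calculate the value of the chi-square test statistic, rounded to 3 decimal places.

9.014

Expected counts E_i = n·p_i: 172×0.06 = 10.32, 172×0.17 = 29.24, 172×0.24 = 41.28, 172×0.22 = 37.84, 172×0.16 = 27.52, 172×0.15 = 25.8.
χ² = (6−10.32)²/10.32 + (25−29.24)²/29.24 + (49−41.28)²/41.28 + (36−37.84)²/37.84 + (37−27.52)²/27.52 + (19−25.8)²/25.8
   = 1.8084 + 0.6148 + 1.4438 + 0.0895 + 3.2656 + 1.7922
Sum = 9.014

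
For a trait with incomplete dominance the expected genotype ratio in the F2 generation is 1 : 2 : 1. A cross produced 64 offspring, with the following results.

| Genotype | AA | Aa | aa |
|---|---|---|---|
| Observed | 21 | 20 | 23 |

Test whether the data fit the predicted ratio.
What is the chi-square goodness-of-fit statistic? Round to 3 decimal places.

9.125

Ratio total = 4. Expected counts: 64×1/4 = 16, 64×2/4 = 32, 64×1/4 = 16.
cat         O        E   (O−E)²/E
AA         21       16     1.5625
Aa         20       32     4.5000
aa         23       16     3.0625
Sum = 9.125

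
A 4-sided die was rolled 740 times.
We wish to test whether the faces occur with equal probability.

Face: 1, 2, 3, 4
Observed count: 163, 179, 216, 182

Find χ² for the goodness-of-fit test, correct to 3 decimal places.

Under H₀ each category has probability 1/4, so each expected count is 740/4 = 185.
χ² = (163−185)²/185 + (179−185)²/185 + (216−185)²/185 + (182−185)²/185
   = 2.6162 + 0.1946 + 5.1946 + 0.0486
Sum = 8.054

8.054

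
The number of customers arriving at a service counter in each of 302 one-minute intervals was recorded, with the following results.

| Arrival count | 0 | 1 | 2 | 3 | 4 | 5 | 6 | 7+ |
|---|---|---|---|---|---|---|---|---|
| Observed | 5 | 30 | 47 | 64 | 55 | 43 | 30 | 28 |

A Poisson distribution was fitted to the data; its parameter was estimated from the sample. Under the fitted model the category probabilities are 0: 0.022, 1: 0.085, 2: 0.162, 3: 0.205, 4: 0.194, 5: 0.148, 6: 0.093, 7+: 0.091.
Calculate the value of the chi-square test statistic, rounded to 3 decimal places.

1.708

Expected counts E_i = n·p_i: 302×0.022 = 6.644, 302×0.085 = 25.67, 302×0.162 = 48.924, 302×0.205 = 61.91, 302×0.194 = 58.588, 302×0.148 = 44.696, 302×0.093 = 28.086, 302×0.091 = 27.482.
χ² = (5−6.644)²/6.644 + (30−25.67)²/25.67 + (47−48.924)²/48.924 + (64−61.91)²/61.91 + (55−58.588)²/58.588 + (43−44.696)²/44.696 + (30−28.086)²/28.086 + (28−27.482)²/27.482
   = 0.4068 + 0.7304 + 0.0757 + 0.0706 + 0.2197 + 0.0644 + 0.1304 + 0.0098
Sum = 1.708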